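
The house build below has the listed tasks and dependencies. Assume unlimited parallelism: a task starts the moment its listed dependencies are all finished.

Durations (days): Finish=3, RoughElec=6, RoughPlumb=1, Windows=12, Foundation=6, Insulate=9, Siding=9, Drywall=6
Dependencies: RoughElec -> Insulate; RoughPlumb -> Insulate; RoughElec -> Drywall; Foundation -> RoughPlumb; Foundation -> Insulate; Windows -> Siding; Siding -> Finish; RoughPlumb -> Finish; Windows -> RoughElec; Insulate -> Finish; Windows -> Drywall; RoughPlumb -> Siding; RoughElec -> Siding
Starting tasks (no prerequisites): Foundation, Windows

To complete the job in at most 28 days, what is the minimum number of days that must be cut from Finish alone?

Current finish: 30 days; target: 28.
Finish is on every critical path, so each day cut from Finish cuts the finish by one (this holds down to a finish of 28).
Need 30 − 28 = 2 days off Finish → Finish becomes 1 day, finish becomes 28.

2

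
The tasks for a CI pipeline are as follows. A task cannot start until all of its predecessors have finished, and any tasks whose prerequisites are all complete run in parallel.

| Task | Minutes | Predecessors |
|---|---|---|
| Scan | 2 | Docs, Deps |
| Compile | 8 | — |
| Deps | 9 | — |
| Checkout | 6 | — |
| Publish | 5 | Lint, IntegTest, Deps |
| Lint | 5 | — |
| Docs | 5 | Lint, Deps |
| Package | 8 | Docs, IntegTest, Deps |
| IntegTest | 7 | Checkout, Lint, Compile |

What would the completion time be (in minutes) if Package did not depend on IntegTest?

Before: longest chain Compile→IntegTest→Package = 8+7+8 = 23, finish 23.
Without IntegTest→Package, Package's earliest start moves from 15 to 14.
After: Deps→Docs→Package = 9+5+8 = 22 → 22 minutes.

22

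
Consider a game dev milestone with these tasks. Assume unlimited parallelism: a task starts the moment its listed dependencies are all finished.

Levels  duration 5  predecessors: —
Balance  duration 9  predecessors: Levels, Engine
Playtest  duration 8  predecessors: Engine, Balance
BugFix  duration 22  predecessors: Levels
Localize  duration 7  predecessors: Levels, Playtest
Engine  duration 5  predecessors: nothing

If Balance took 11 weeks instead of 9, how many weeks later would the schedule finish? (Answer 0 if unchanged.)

2

The binding path is Engine→Balance→Playtest→Localize = 5+9+8+7 = 29; finish at 29 weeks.
Balance lies on that path, so at 11 weeks the path becomes 31 weeks.
The critical path is still Engine→Balance→Playtest→Localize; finish is now 31 weeks.
Change in finish: 31 − 29 = +2 weeks.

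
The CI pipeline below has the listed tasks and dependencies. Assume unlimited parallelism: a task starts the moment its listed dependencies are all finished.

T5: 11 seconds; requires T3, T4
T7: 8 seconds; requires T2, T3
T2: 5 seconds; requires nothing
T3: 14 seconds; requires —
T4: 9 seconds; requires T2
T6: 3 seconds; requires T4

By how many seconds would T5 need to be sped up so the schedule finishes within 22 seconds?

3

Current finish: 25 seconds; target: 22.
T5 is on every critical path, so each second cut from T5 cuts the finish by one (this holds down to a finish of 22).
Need 25 − 22 = 3 seconds off T5 → T5 becomes 8 seconds, finish becomes 22.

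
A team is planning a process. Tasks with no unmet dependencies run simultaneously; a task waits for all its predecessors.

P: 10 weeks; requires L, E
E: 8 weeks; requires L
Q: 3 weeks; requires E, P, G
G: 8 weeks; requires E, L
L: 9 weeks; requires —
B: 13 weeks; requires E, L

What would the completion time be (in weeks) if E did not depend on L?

22

Before: longest chain L→E→P→Q = 9+8+10+3 = 30, finish 30.
Without L→E, E's earliest start moves from 9 to 0.
New critical path: L→P→Q = 9+10+3 = 22 ⇒ 22 weeks.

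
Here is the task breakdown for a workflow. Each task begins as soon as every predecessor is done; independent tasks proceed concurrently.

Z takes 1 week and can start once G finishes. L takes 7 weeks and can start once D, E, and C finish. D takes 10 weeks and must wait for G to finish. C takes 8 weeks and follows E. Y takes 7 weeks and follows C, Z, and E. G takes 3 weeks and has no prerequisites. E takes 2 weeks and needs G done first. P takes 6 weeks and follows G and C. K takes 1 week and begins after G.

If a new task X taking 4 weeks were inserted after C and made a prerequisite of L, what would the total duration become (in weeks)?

24

Originally the project takes 20 weeks.
With X inserted, L now waits for max(D, E, C, X).
New critical path: G→E→C→X→L = 3+2+8+4+7 = 24 ⇒ 24 weeks.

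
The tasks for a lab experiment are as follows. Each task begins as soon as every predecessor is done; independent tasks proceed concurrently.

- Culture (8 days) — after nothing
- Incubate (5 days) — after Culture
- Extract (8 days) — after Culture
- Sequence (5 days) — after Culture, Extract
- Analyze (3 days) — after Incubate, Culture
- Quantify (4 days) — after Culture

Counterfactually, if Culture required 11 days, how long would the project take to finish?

24

Baseline: Culture→Extract→Sequence = 8+8+5 = 21 → 21 days.
Culture is on the critical path; changing it to 11 makes that path 24 days.
That remains the longest chain; total 24 days.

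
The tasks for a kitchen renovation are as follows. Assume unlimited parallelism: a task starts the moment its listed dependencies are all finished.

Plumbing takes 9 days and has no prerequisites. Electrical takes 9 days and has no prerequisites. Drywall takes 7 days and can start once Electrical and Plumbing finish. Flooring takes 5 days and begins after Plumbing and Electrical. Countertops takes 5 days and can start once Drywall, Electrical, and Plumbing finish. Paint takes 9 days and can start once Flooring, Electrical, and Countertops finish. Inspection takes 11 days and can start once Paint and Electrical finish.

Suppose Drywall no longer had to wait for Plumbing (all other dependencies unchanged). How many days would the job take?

41

Original critical path: Plumbing→Drywall→Countertops→Paint→Inspection = 9+7+5+9+11 = 41 ⇒ 41 days.
Dropping Plumbing→Drywall doesn't change Drywall's earliest start (9); another predecessor still binds.
After: Electrical→Drywall→Countertops→Paint→Inspection = 9+7+5+9+11 = 41 → 41 days.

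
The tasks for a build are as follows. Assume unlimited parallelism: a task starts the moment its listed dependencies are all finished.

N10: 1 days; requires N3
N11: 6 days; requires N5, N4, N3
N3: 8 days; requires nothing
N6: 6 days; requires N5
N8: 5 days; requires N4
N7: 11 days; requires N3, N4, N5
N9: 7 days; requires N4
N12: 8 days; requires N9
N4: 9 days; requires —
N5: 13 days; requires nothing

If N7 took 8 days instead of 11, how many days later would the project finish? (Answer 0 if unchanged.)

0

Critical path before the change: N5→N7 = 13+11 = 24 giving 24 days.
N7 lies on that path, so at 8 days the path becomes 21 days.
New critical path: N4→N9→N12 = 9+7+8 = 24 ⇒ 24 days.
Change in finish: 24 − 24 = +0 days.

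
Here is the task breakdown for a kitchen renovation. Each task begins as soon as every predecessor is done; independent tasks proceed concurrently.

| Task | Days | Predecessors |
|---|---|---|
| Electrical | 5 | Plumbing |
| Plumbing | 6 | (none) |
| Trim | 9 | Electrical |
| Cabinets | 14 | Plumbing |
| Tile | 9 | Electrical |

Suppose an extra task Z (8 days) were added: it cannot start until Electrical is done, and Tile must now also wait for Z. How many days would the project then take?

28

Originally the project takes 20 days.
With Z inserted, Tile now waits for max(Electrical, Z).
New critical path: Plumbing→Electrical→Z→Tile = 6+5+8+9 = 28 ⇒ 28 days.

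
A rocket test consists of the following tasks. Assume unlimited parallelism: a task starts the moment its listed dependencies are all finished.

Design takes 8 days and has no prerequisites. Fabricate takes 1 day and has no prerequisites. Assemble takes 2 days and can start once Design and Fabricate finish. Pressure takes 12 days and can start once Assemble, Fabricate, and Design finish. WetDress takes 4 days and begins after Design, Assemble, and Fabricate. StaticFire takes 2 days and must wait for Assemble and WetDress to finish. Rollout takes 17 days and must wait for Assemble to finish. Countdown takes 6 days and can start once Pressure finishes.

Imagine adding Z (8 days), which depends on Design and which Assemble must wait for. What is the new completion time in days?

36

Originally the project takes 28 days.
With Z inserted, Assemble now waits for max(Design, Fabricate, Z).
New critical path: Design→Z→Assemble→Pressure→Countdown = 8+8+2+12+6 = 36 ⇒ 36 days.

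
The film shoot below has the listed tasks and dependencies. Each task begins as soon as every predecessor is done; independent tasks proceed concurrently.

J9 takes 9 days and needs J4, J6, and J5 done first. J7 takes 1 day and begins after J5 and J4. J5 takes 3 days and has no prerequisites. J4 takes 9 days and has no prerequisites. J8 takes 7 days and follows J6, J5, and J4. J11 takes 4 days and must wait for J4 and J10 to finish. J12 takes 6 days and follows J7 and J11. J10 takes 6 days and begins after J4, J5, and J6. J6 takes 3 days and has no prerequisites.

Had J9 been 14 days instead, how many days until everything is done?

Baseline: J4→J10→J11→J12 = 9+6+4+6 = 25 → 25 days.
J9 is off the critical path — its longest chain is 18 days, giving 7 of slack.
No other chain overtakes it, so the finish is 25 days.

25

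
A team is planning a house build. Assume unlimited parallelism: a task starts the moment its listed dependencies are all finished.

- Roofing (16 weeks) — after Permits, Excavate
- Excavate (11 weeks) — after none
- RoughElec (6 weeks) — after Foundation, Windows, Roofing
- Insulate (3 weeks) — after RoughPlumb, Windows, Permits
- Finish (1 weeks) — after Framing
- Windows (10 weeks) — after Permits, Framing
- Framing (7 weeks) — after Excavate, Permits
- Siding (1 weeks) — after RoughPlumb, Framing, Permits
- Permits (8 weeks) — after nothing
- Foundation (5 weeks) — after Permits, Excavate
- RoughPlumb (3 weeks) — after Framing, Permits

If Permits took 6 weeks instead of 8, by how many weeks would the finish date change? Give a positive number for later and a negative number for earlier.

Actual critical path: Excavate→Framing→Windows→RoughElec = 11+7+10+6 = 34 ⇒ 34 weeks.
Permits is off the critical path — its longest chain is 31 weeks, giving 3 of slack.
That remains the longest chain; total 34 weeks.
Change in finish: 34 − 34 = +0 weeks.

0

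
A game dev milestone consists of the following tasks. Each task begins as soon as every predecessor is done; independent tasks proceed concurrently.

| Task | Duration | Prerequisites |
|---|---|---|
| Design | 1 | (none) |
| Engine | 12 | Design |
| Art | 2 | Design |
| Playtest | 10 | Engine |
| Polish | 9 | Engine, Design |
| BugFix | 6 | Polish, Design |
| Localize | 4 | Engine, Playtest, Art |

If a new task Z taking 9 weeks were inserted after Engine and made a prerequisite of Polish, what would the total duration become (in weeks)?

Originally the plan takes 28 weeks.
With Z inserted, Polish now waits for max(Engine, Design, Z).
New critical path: Design→Engine→Z→Polish→BugFix = 1+12+9+9+6 = 37 ⇒ 37 weeks.

37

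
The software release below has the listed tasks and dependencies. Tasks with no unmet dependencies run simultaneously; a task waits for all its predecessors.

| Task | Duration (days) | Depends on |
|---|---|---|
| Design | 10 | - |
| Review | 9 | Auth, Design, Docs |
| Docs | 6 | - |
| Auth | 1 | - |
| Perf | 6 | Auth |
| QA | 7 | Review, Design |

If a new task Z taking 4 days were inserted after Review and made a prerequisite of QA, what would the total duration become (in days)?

30

Originally the job takes 26 days.
With Z inserted, QA now waits for max(Review, Design, Z).
New critical path: Design→Review→Z→QA = 10+9+4+7 = 30 ⇒ 30 days.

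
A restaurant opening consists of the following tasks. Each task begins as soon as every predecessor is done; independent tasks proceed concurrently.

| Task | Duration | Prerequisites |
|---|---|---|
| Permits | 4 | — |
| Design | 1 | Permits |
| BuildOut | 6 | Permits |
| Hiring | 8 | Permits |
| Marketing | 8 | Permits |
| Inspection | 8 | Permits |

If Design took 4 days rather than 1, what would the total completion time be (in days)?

12

As given, the longest chain is Permits→Hiring = 4+8 = 12, so the finish is 12 days.
Design has 7 days of float (longest path through it is 5).
No other chain overtakes it, so the finish is 12 days.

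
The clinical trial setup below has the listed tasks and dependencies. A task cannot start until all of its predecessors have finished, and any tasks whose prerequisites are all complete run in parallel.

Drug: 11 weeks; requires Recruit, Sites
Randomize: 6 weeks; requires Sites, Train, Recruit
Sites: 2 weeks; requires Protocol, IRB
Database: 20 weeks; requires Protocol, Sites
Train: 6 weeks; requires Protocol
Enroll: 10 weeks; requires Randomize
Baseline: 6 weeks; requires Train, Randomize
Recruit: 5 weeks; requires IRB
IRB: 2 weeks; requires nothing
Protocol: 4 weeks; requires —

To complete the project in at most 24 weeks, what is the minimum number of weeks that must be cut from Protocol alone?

2

Current finish: 26 weeks; target: 24.
Protocol is on every critical path, so each week cut from Protocol cuts the finish by one (this holds down to a finish of 24).
Need 26 − 24 = 2 weeks off Protocol → Protocol becomes 2 weeks, finish becomes 24.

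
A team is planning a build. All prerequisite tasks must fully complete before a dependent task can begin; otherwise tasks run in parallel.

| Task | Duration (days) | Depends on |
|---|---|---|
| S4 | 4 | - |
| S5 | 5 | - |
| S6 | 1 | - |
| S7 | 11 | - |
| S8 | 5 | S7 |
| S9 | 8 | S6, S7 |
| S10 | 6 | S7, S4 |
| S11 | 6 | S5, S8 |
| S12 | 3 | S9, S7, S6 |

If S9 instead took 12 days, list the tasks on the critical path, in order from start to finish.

Actual critical path: S7→S9→S12 = 11+8+3 = 22 ⇒ 22 days.
S9 is on the critical path; changing it to 12 makes that path 26 days.
The critical path is still S7→S9→S12; finish is now 26 days.

S7, S9, S12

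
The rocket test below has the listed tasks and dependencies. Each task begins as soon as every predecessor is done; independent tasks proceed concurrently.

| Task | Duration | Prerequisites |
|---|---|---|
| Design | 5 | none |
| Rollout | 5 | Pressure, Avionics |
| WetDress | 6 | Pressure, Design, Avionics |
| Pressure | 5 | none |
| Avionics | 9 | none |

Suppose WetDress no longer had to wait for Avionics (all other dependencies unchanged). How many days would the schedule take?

14

Before: longest chain Avionics→WetDress = 9+6 = 15, finish 15.
Without Avionics→WetDress, WetDress's earliest start moves from 9 to 5.
After: Avionics→Rollout = 9+5 = 14 → 14 days.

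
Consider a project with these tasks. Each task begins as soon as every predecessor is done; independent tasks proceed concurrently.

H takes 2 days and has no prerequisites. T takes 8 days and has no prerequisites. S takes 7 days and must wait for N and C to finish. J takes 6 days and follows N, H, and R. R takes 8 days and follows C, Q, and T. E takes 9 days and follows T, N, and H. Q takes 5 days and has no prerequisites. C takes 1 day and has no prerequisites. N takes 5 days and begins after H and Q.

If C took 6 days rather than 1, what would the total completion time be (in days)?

22

The binding path is T→R→J = 8+8+6 = 22; finish at 22 days.
C is off the critical path — its longest chain is 15 days, giving 7 of slack.
No other chain overtakes it, so the finish is 22 days.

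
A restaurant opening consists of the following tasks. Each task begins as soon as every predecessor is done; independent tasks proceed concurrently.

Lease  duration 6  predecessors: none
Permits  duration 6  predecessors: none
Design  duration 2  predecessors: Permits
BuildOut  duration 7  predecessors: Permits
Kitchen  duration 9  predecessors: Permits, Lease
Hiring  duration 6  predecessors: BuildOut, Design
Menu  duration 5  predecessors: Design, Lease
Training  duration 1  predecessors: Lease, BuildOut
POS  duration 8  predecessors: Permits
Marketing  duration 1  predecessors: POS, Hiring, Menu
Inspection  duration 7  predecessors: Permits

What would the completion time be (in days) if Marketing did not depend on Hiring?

19

Original critical path: Permits→BuildOut→Hiring→Marketing = 6+7+6+1 = 20 ⇒ 20 days.
Without Hiring→Marketing, Marketing's earliest start moves from 19 to 14.
New critical path: Permits→BuildOut→Hiring = 6+7+6 = 19 ⇒ 19 days.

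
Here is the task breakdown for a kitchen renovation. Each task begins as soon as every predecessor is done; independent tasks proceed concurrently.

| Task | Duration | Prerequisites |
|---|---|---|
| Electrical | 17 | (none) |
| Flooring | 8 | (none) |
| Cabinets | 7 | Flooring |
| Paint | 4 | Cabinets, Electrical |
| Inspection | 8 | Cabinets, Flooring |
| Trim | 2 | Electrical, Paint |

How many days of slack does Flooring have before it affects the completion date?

Critical path: Electrical→Paint→Trim = 17+4+2 = 23, so the finish is 23 days.
The longest chain containing Flooring totals 23 days.
Slack of Flooring = 0 − 0 = 0 days.

0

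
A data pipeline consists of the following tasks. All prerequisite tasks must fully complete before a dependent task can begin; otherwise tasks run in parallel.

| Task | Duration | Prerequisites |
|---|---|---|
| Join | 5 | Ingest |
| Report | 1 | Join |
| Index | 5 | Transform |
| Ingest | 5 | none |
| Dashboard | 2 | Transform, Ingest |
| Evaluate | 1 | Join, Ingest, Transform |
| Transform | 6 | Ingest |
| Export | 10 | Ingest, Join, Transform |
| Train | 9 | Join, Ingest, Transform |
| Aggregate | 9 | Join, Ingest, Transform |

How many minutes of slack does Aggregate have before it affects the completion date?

1

Critical path: Ingest→Transform→Export = 5+6+10 = 21, so the finish is 21 minutes.
Longest path through Aggregate: 20 minutes (earliest finish 20, latest finish 21).
So Aggregate can slip 21 − 20 = 1 minute.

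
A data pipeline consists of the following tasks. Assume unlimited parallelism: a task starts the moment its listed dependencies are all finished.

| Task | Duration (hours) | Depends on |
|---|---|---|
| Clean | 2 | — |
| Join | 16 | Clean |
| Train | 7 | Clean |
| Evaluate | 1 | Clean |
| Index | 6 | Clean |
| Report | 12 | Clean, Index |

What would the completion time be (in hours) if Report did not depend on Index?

18

Before: longest chain Clean→Index→Report = 2+6+12 = 20, finish 20.
Without Index→Report, Report's earliest start moves from 8 to 2.
New critical path: Clean→Join = 2+16 = 18 ⇒ 18 hours.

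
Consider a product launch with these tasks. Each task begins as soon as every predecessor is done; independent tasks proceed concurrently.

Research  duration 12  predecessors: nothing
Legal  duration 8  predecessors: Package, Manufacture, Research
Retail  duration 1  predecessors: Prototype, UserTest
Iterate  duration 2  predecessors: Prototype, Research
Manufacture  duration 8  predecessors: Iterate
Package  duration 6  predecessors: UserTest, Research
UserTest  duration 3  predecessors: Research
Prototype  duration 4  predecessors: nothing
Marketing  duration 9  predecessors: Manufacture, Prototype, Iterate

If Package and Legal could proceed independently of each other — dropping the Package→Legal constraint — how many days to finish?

31

With the dependency in place, Research→Iterate→Manufacture→Marketing = 12+2+8+9 = 31 sets the finish at 31 days.
Dropping Package→Legal doesn't change Legal's earliest start (22); another predecessor still binds.
New critical path: Research→Iterate→Manufacture→Marketing = 12+2+8+9 = 31 ⇒ 31 days.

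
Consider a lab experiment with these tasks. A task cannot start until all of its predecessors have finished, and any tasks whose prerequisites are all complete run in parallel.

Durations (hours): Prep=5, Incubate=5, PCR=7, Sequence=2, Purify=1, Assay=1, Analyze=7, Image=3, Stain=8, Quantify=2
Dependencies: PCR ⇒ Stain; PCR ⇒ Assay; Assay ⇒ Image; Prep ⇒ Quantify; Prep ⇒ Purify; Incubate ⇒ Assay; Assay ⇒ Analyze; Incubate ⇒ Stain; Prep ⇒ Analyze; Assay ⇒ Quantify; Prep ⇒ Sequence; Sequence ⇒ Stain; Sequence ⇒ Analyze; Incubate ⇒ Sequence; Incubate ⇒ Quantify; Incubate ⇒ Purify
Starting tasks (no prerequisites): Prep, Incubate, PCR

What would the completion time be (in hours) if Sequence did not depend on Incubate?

15

Original critical path: Prep→Sequence→Stain = 5+2+8 = 15 ⇒ 15 hours.
Dropping Incubate→Sequence doesn't change Sequence's earliest start (5); another predecessor still binds.
The longest chain is now Prep→Sequence→Stain = 5+2+8 = 15, so the job takes 15 hours.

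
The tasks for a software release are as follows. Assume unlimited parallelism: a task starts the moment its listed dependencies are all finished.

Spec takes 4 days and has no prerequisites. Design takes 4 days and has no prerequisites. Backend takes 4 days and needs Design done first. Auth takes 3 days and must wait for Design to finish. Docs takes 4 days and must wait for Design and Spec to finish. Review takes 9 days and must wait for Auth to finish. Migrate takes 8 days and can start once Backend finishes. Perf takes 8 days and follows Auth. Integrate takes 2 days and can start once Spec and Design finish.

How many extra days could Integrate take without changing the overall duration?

10

Design→Backend→Migrate = 4+4+8 = 16 sets the makespan at 16 days.
Integrate finishes as early as 6 and must finish by 16.
So Integrate can slip 16 − 6 = 10 days.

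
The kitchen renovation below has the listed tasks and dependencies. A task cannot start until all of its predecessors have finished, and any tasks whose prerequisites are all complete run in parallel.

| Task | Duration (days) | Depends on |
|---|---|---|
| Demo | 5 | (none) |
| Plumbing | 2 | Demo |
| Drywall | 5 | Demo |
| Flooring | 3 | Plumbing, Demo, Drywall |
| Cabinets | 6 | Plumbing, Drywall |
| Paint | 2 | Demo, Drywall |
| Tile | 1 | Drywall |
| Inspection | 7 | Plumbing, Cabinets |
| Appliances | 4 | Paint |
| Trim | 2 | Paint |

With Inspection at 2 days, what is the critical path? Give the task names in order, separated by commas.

The binding path is Demo→Drywall→Cabinets→Inspection = 5+5+6+7 = 23; finish at 23 days.
Inspection is on the critical path; changing it to 2 makes that path 18 days.
No other chain overtakes it, so the finish is 18 days.

Demo, Drywall, Cabinets, Inspection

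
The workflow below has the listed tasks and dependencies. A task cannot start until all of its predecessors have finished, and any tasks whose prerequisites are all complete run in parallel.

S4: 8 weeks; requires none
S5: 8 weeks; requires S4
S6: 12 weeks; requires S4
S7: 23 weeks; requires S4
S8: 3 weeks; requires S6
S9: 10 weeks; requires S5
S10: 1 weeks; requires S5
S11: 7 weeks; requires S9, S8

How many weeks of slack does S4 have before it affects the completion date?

S4→S5→S9→S11 = 8+8+10+7 = 33 sets the makespan at 33 weeks.
Longest path through S4: 33 weeks (earliest finish 8, latest finish 8).
So S4 can slip 8 − 8 = 0 weeks.

0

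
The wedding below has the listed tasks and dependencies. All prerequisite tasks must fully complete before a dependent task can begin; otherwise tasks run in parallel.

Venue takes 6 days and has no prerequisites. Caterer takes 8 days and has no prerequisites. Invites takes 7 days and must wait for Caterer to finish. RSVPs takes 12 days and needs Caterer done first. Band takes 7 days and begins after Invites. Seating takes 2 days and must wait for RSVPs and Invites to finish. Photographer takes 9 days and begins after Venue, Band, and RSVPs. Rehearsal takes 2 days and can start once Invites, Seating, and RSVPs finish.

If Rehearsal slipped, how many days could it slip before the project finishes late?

Critical path: Caterer→Invites→Band→Photographer = 8+7+7+9 = 31, so the finish is 31 days.
Longest path through Rehearsal: 24 days (earliest finish 24, latest finish 31).
Float = 31 − 24 = 7.

7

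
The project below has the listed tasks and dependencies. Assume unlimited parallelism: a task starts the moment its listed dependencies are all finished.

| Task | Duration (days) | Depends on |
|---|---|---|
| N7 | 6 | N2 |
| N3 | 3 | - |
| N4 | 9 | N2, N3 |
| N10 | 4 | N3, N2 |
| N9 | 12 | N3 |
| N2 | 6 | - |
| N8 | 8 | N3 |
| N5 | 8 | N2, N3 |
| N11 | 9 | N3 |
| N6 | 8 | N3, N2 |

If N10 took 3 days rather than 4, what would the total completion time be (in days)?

15

As given, the longest chain is N2→N4 = 6+9 = 15, so the finish is 15 days.
The longest path through N10 is only 10 days, so N10 has float 5.
The critical path is still N2→N4; finish is now 15 days.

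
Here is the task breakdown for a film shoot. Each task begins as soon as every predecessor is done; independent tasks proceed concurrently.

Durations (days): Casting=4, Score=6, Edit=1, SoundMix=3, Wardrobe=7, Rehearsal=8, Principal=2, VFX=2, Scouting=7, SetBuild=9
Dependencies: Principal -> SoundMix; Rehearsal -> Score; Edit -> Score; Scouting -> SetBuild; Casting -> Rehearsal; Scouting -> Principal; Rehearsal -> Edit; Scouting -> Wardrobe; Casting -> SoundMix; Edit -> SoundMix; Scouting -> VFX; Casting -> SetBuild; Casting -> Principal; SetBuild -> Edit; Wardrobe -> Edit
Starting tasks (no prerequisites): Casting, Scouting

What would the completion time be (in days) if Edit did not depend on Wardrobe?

23

Original critical path: Scouting→SetBuild→Edit→Score = 7+9+1+6 = 23 ⇒ 23 days.
Dropping Wardrobe→Edit doesn't change Edit's earliest start (16); another predecessor still binds.
After: Scouting→SetBuild→Edit→Score = 7+9+1+6 = 23 → 23 days.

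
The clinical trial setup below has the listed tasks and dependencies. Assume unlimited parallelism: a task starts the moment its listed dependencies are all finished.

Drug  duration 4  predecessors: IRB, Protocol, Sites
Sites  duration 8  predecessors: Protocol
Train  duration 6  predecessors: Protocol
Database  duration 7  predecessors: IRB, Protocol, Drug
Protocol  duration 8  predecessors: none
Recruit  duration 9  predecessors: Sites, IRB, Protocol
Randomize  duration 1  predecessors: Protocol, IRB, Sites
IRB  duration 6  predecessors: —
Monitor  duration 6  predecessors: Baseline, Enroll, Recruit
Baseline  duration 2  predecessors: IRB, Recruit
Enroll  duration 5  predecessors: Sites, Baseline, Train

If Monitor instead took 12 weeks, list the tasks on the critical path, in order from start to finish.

Actual critical path: Protocol→Sites→Recruit→Baseline→Enroll→Monitor = 8+8+9+2+5+6 = 38 ⇒ 38 weeks.
Monitor lies on that path, so at 12 weeks the path becomes 44 weeks.
No other chain overtakes it, so the finish is 44 weeks.

Protocol, Sites, Recruit, Baseline, Enroll, Monitor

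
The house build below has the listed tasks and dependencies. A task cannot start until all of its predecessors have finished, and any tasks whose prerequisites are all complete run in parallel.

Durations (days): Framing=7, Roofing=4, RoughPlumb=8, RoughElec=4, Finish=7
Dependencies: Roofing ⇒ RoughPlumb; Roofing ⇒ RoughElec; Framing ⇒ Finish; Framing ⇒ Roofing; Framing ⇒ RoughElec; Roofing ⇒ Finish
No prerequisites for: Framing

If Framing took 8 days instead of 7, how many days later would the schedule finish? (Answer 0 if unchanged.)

Baseline: Framing→Roofing→RoughPlumb = 7+4+8 = 19 → 19 days.
Framing lies on that path, so at 8 days the path becomes 20 days.
That remains the longest chain; total 20 days.
Change in finish: 20 − 19 = +1 days.

1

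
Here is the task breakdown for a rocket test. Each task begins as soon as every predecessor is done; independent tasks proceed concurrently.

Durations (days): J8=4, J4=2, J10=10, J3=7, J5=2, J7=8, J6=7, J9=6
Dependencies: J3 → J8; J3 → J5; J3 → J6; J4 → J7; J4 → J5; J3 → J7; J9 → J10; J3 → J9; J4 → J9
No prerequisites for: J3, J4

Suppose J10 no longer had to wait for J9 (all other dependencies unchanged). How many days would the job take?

15

Before: longest chain J3→J9→J10 = 7+6+10 = 23, finish 23.
Without J9→J10, J10's earliest start moves from 13 to 0.
After: J3→J7 = 7+8 = 15 → 15 days.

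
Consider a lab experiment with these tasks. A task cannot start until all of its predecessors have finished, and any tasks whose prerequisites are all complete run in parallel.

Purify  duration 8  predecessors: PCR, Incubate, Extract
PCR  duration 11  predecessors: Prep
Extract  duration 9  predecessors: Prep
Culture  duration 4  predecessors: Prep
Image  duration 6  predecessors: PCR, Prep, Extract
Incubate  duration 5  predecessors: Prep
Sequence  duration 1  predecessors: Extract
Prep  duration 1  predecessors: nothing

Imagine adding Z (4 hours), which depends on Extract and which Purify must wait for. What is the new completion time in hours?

22

Originally the plan takes 20 hours.
With Z inserted, Purify now waits for max(PCR, Incubate, Extract, Z).
New critical path: Prep→Extract→Z→Purify = 1+9+4+8 = 22 ⇒ 22 hours.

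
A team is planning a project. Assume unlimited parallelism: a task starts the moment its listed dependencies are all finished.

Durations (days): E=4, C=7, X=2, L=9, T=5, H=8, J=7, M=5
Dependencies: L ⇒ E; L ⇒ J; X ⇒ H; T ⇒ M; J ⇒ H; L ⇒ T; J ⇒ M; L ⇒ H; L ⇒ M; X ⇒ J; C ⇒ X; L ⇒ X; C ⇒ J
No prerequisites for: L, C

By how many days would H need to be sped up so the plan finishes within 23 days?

3

Current finish: 26 days; target: 23.
H is on every critical path, so each day cut from H cuts the finish by one (this holds down to a finish of 23).
Need 26 − 23 = 3 days off H → H becomes 5 days, finish becomes 23.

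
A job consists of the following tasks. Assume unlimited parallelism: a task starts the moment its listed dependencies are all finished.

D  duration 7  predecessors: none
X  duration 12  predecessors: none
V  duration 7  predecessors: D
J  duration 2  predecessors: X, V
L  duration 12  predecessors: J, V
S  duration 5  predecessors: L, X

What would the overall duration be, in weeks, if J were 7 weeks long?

Critical path before the change: D→V→J→L→S = 7+7+2+12+5 = 33 giving 33 weeks.
J is on the critical path; changing it to 7 makes that path 38 weeks.
The critical path is still D→V→J→L→S; finish is now 38 weeks.

38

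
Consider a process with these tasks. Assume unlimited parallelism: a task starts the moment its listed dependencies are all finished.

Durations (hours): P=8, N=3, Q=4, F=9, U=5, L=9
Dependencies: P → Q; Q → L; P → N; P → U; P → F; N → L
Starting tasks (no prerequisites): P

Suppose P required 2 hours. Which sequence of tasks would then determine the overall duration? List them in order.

Actual critical path: P→Q→L = 8+4+9 = 21 ⇒ 21 hours.
Since P is critical, the -6 change carries straight to that chain (now 15 hours).
The critical path is still P→Q→L; finish is now 15 hours.

P, Q, L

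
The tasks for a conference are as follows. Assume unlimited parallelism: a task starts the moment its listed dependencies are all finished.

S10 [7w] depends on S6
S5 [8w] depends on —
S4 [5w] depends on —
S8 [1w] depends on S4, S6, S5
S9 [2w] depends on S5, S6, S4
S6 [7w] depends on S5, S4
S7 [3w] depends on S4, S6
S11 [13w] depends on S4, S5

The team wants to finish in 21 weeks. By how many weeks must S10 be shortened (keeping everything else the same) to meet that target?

Current finish: 22 weeks; target: 21.
S10 is on every critical path, so each week cut from S10 cuts the finish by one (this holds down to a finish of 21).
Need 22 − 21 = 1 week off S10 → S10 becomes 6 weeks, finish becomes 21.

1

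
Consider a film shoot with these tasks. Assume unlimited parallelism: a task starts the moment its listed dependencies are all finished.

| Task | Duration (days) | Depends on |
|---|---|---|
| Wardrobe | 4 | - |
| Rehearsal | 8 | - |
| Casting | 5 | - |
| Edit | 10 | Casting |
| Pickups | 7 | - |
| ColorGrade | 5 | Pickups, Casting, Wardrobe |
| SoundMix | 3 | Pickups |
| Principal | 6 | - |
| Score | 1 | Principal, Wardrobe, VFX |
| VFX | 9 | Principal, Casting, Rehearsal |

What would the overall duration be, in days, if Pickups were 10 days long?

The binding path is Rehearsal→VFX→Score = 8+9+1 = 18; finish at 18 days.
The longest path through Pickups is only 12 days, so Pickups has float 6.
That remains the longest chain; total 18 days.

18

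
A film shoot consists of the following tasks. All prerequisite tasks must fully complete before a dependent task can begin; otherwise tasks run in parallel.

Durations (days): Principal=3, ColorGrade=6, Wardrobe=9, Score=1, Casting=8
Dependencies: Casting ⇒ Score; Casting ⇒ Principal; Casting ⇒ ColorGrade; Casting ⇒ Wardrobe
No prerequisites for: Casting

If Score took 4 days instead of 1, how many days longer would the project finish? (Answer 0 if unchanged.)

0

Critical path before the change: Casting→Wardrobe = 8+9 = 17 giving 17 days.
Score has 8 days of float (longest path through it is 9).
No other chain overtakes it, so the finish is 17 days.
Change in finish: 17 − 17 = +0 days.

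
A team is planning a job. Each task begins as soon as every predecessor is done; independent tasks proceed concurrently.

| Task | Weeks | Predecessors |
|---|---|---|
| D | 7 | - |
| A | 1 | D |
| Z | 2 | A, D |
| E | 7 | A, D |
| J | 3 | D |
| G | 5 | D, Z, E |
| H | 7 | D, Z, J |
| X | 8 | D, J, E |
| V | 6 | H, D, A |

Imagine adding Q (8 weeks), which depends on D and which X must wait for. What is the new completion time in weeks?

23

Originally the plan takes 23 weeks.
With Q inserted, X now waits for max(D, J, E, Q).
New critical path: D→Q→X = 7+8+8 = 23 ⇒ 23 weeks.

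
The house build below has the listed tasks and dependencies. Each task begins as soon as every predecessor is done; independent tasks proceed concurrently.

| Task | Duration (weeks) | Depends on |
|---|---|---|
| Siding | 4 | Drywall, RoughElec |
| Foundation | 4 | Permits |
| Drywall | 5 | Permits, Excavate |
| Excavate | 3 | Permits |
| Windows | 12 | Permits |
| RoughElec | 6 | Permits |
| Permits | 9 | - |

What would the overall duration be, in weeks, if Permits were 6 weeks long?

Baseline: Permits→Excavate→Drywall→Siding = 9+3+5+4 = 21 → 21 weeks.
Since Permits is critical, the -3 change carries straight to that chain (now 18 weeks).
That remains the longest chain; total 18 weeks.

18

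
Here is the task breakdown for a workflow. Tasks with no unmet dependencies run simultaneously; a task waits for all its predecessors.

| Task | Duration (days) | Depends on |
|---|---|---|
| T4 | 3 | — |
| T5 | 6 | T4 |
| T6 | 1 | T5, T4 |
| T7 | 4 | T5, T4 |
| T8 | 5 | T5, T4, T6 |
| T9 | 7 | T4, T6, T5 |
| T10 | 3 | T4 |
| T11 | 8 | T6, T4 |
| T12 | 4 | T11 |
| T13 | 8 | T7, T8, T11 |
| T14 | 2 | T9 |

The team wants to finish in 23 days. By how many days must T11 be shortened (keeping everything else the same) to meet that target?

3

Current finish: 26 days; target: 23.
T11 is on every critical path, so each day cut from T11 cuts the finish by one (this holds down to a finish of 23).
Need 26 − 23 = 3 days off T11 → T11 becomes 5 days, finish becomes 23.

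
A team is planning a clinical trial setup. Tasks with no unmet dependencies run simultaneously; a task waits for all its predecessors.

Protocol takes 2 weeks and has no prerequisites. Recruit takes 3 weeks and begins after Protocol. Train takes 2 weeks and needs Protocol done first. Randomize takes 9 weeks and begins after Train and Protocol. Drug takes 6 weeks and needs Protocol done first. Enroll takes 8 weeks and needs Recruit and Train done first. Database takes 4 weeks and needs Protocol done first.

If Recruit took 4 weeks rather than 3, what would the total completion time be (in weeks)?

Critical path before the change: Protocol→Recruit→Enroll = 2+3+8 = 13 giving 13 weeks.
Since Recruit is critical, the +1 change carries straight to that chain (now 14 weeks).
No other chain overtakes it, so the finish is 14 weeks.

14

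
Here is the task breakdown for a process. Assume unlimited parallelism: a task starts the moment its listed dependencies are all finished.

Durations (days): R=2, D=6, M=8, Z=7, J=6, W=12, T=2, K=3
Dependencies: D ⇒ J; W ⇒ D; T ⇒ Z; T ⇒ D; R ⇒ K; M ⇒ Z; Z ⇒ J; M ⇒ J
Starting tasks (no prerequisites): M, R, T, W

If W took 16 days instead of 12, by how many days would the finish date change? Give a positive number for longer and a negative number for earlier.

As given, the longest chain is W→D→J = 12+6+6 = 24, so the finish is 24 days.
Since W is critical, the +4 change carries straight to that chain (now 28 days).
That remains the longest chain; total 28 days.
Change in finish: 28 − 24 = +4 days.

4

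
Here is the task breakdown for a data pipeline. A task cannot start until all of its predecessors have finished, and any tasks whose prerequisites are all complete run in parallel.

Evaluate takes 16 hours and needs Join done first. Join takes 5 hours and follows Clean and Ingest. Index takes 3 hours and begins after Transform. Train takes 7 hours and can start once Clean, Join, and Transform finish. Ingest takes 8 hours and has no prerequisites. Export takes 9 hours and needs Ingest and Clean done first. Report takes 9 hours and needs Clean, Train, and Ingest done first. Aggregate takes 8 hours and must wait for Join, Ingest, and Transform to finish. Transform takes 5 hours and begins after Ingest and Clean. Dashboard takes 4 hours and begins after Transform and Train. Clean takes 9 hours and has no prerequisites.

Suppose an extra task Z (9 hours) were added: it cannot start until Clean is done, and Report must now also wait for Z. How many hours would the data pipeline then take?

30

Originally the data pipeline takes 30 hours.
With Z inserted, Report now waits for max(Clean, Train, Ingest, Z).
New critical path: Clean→Join→Train→Report = 9+5+7+9 = 30 ⇒ 30 hours.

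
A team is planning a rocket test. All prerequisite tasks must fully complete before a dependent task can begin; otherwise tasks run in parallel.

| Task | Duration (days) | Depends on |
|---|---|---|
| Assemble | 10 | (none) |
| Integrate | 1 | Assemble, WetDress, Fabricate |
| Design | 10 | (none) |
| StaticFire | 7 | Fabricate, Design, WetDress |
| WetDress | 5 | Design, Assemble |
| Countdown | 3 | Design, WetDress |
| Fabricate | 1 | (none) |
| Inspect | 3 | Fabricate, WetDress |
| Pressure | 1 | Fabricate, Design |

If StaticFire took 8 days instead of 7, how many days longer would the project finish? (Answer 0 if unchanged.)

1

Critical path before the change: Design→WetDress→StaticFire = 10+5+7 = 22 giving 22 days.
StaticFire is on the critical path; changing it to 8 makes that path 23 days.
The critical path is still Design→WetDress→StaticFire; finish is now 23 days.
Change in finish: 23 − 22 = +1 days.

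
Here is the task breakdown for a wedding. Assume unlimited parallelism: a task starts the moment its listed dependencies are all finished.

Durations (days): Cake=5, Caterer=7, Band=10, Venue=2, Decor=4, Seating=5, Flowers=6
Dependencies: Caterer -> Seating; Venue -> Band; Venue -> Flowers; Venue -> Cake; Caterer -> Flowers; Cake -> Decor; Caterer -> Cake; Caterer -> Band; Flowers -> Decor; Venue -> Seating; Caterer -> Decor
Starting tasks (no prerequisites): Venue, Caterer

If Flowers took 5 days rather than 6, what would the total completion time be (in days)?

17

Actual critical path: Caterer→Flowers→Decor = 7+6+4 = 17 ⇒ 17 days.
Flowers is on the critical path; changing it to 5 makes that path 16 days.
New critical path: Caterer→Band = 7+10 = 17 ⇒ 17 days.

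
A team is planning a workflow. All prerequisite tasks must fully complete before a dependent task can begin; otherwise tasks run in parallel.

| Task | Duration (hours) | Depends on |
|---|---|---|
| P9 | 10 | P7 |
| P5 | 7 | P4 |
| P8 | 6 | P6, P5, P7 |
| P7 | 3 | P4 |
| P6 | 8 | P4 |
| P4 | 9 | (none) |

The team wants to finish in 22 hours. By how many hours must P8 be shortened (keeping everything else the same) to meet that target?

1

Current finish: 23 hours; target: 22.
P8 is on every critical path, so each hour cut from P8 cuts the finish by one (this holds down to a finish of 22).
Need 23 − 22 = 1 hour off P8 → P8 becomes 5 hours, finish becomes 22.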